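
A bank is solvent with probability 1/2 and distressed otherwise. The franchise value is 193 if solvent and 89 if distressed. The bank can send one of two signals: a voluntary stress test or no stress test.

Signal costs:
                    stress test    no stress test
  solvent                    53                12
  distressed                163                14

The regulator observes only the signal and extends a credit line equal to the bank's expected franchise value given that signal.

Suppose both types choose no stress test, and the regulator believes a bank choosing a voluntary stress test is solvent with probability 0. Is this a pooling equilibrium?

At the pooled signal (no stress test) the regulator holds the prior 1/2 and pays 1/2·193 + 1/2·89 = 141. Off-path (stress test) belief 0 gives 0·193 + 1·89 = 89.
Solvent: no stress test gives 141 − 12 = 129; stress test gives 89 − 53 = 36. Stays. ✓
Distressed: no stress test gives 141 − 14 = 127; stress test gives 89 − 163 = -74. Stays. ✓

Yes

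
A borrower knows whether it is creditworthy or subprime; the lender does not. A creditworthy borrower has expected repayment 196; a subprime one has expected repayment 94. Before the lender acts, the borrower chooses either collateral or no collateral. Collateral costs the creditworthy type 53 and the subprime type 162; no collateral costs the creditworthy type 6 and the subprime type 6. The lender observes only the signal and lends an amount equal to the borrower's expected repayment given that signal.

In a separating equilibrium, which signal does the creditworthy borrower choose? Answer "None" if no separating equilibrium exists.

Try creditworthy → collateral, subprime → no collateral:
  Under separation the lender infers type exactly: collateral → creditworthy (pays 196), no collateral → subprime (pays 94).
  Creditworthy: collateral gives 196 − 53 = 143; no collateral gives 94 − 6 = 88. No deviation. ✓
  Subprime: no collateral gives 94 − 6 = 88; collateral gives 196 − 162 = 34. No deviation. ✓
Both hold — the creditworthy type sends collateral.

collateral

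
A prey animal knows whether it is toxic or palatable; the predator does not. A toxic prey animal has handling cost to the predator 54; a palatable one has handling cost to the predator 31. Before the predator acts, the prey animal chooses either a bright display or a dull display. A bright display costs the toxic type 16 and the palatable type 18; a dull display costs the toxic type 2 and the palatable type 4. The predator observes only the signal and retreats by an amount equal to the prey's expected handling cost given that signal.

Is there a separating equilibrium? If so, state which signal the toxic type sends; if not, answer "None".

Try toxic → bright display, palatable → dull display:
  Under separation the predator infers type exactly: bright display → toxic (pays 54), dull display → palatable (pays 31).
  Toxic: bright display gives 54 − 16 = 38; dull display gives 31 − 2 = 29. No deviation. ✓
  Palatable: dull display gives 31 − 4 = 27; bright display gives 54 − 18 = 36. Would deviate. ✗
Try toxic → dull display, palatable → bright display:
  Under separation the predator infers type exactly: dull display → toxic (pays 54), bright display → palatable (pays 31).
  Toxic: dull display gives 54 − 2 = 52; bright display gives 31 − 16 = 15. No deviation. ✓
  Palatable: bright display gives 31 − 18 = 13; dull display gives 54 − 4 = 50. Would deviate. ✗
Neither assignment is incentive-compatible.

None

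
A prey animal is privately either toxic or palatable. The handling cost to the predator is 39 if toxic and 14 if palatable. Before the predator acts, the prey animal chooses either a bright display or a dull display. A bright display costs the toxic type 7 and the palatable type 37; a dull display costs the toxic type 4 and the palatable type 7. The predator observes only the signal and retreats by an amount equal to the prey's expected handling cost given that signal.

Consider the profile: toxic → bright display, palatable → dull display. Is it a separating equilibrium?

If types separate, bright display earns payment 39 and dull display earns 14.
Toxic: bright display gives 39 − 7 = 32; dull display gives 14 − 4 = 10. No deviation. ✓
Palatable: dull display gives 14 − 7 = 7; bright display gives 39 − 37 = 2. No deviation. ✓
Both incentive constraints hold.

Yes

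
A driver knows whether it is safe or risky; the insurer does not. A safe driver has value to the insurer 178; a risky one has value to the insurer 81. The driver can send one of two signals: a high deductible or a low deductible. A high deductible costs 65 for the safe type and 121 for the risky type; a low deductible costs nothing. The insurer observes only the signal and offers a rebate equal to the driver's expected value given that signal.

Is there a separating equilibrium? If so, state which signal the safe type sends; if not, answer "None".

Try safe → high deductible, risky → low deductible:
  Under separation the insurer infers type exactly: high deductible → safe (pays 178), low deductible → risky (pays 81).
  Safe: high deductible gives 178 − 65 = 113; low deductible gives 81 − 0 = 81. No deviation. ✓
  Risky: low deductible gives 81 − 0 = 81; high deductible gives 178 − 121 = 57. No deviation. ✓
Both hold — the safe type sends high deductible.

high deductible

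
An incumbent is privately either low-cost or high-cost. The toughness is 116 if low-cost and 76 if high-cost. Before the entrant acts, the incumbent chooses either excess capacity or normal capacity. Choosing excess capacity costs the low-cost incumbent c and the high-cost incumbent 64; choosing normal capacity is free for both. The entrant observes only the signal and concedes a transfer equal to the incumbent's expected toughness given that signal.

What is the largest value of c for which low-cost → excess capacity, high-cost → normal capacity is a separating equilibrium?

Under separation: excess capacity → low-cost (pays 116); normal capacity → high-cost (pays 76).
High-cost: 76 − 0 = 76 ≥ 116 − 64 = 52. Holds regardless of c. ✓
Low-cost: 116 − c ≥ 76 − 0, so c ≤ 116 − 76 = 40.

40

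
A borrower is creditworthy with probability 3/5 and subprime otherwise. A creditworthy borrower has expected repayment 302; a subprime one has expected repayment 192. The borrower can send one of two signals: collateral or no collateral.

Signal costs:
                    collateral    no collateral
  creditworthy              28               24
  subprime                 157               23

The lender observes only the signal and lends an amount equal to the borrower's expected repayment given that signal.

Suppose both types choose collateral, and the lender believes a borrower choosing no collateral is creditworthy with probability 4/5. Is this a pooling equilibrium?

At the pooled signal (collateral) the lender holds the prior 3/5 and pays 3/5·302 + 2/5·192 = 258. Off-path (no collateral) belief 4/5 gives 4/5·302 + 1/5·192 = 280.
Creditworthy: collateral gives 258 − 28 = 230; no collateral gives 280 − 24 = 256. Deviates. ✗
Subprime: collateral gives 258 − 157 = 101; no collateral gives 280 − 23 = 257. Deviates. ✗

No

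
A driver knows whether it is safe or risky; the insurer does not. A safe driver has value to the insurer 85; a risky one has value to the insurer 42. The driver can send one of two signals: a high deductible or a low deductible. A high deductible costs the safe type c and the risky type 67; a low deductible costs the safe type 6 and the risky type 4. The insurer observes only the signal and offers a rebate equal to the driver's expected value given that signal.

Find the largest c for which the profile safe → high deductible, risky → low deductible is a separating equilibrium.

Under separation: high deductible → safe (pays 85); low deductible → risky (pays 42).
Risky: 42 − 4 = 38 ≥ 85 − 67 = 18. Holds regardless of c. ✓
Safe: 85 − c ≥ 42 − 6, so c ≤ 85 − 36 = 49.

49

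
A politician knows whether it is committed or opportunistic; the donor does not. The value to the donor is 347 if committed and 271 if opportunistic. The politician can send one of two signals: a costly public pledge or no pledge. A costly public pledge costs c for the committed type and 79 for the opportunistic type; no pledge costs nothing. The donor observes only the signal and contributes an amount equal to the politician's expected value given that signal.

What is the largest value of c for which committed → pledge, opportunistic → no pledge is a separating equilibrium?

Under separation: pledge → committed (pays 347); no pledge → opportunistic (pays 271).
Opportunistic: 271 − 0 = 271 ≥ 347 − 79 = 268. Holds regardless of c. ✓
Committed: 347 − c ≥ 271 − 0, so c ≤ 347 − 271 = 76.

76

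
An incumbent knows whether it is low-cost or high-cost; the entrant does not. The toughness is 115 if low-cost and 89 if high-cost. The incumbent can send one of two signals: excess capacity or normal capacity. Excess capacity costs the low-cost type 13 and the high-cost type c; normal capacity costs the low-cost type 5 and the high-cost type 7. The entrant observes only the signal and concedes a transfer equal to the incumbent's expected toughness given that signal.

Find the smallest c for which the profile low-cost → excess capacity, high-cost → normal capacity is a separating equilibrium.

Under separation: excess capacity → low-cost (pays 115); normal capacity → high-cost (pays 89).
Low-cost: 115 − 13 = 102 ≥ 89 − 5 = 84. Holds regardless of c. ✓
High-cost: 89 − 7 ≥ 115 − c, so c ≥ 115 − 82 = 33.

33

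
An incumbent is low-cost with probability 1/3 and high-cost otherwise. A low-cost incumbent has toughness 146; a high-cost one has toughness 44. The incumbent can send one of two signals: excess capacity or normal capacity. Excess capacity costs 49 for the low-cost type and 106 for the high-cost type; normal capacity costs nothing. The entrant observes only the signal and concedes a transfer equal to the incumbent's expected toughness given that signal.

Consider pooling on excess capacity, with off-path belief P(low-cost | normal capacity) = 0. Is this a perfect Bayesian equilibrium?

No

On the equilibrium path (excess capacity) the entrant holds the prior 1/3 and pays 1/3·146 + 2/3·44 = 78. Off-path (normal capacity) belief 0 gives 0·146 + 1·44 = 44.
Low-cost: excess capacity gives 78 − 49 = 29; normal capacity gives 44 − 0 = 44. Deviates. ✗
High-cost: excess capacity gives 78 − 106 = -28; normal capacity gives 44 − 0 = 44. Deviates. ✗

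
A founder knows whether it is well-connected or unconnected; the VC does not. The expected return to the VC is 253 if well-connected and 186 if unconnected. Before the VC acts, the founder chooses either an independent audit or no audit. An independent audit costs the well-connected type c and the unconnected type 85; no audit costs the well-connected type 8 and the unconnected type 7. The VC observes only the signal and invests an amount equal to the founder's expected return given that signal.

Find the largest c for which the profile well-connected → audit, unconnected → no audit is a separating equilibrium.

Under separation: audit → well-connected (pays 253); no audit → unconnected (pays 186).
Unconnected: 186 − 7 = 179 ≥ 253 − 85 = 168. Holds regardless of c. ✓
Well-connected: 253 − c ≥ 186 − 8, so c ≤ 253 − 178 = 75.

75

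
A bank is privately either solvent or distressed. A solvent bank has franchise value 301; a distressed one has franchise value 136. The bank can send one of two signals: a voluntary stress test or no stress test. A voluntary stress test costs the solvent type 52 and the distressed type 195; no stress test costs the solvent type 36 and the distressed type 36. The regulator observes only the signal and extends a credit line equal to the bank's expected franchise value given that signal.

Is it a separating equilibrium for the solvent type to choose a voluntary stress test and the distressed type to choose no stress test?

Under separation the regulator infers type exactly: stress test → solvent (pays 301), no stress test → distressed (pays 136).
Solvent: stress test gives 301 − 52 = 249; no stress test gives 136 − 36 = 100. No deviation. ✓
Distressed: no stress test gives 136 − 36 = 100; stress test gives 301 − 195 = 106. Would deviate. ✗

No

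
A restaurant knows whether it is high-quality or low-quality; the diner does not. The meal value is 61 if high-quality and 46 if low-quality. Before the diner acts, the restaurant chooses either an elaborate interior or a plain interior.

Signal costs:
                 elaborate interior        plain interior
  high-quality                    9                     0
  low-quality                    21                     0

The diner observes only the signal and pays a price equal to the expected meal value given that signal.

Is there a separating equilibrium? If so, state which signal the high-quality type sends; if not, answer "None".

elaborate interior

Try high-quality → elaborate interior, low-quality → plain interior:
  If types separate, elaborate interior earns payment 61 and plain interior earns 46.
  High-quality: elaborate interior gives 61 − 9 = 52; plain interior gives 46 − 0 = 46. No deviation. ✓
  Low-quality: plain interior gives 46 − 0 = 46; elaborate interior gives 61 − 21 = 40. No deviation. ✓
Both hold — the high-quality type sends elaborate interior.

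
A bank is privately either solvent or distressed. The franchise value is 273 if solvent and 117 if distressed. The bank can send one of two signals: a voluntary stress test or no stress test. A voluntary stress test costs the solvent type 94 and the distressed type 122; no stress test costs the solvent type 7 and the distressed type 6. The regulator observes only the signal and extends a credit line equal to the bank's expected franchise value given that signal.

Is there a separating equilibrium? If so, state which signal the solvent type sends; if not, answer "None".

Try solvent → stress test, distressed → no stress test:
  If types separate, stress test earns payment 273 and no stress test earns 117.
  Solvent: stress test gives 273 − 94 = 179; no stress test gives 117 − 7 = 110. No deviation. ✓
  Distressed: no stress test gives 117 − 6 = 111; stress test gives 273 − 122 = 151. Would deviate. ✗
Try solvent → no stress test, distressed → stress test:
  If types separate, no stress test earns payment 273 and stress test earns 117.
  Solvent: no stress test gives 273 − 7 = 266; stress test gives 117 − 94 = 23. No deviation. ✓
  Distressed: stress test gives 117 − 122 = -5; no stress test gives 273 − 6 = 267. Would deviate. ✗
Neither assignment is incentive-compatible.

None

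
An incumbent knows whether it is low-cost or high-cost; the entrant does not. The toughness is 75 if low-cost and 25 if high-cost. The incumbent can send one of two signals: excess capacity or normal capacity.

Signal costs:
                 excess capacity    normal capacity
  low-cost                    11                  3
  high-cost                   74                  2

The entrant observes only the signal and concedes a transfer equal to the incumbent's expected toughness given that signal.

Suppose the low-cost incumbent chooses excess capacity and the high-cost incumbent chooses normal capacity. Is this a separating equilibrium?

Under separation the entrant infers type exactly: excess capacity → low-cost (pays 75), normal capacity → high-cost (pays 25).
Low-cost: excess capacity gives 75 − 11 = 64; normal capacity gives 25 − 3 = 22. No deviation. ✓
High-cost: normal capacity gives 25 − 2 = 23; excess capacity gives 75 − 74 = 1. No deviation. ✓
Neither type gains from mimicking the other.

Yes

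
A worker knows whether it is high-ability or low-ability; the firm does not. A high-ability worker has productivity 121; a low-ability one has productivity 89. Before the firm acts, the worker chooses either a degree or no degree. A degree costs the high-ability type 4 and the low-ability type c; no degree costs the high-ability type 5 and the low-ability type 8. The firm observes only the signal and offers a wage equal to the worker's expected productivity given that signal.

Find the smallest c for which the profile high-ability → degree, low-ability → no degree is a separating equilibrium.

Under separation: degree → high-ability (pays 121); no degree → low-ability (pays 89).
High-ability: 121 − 4 = 117 ≥ 89 − 5 = 84. Holds regardless of c. ✓
Low-ability: 89 − 8 ≥ 121 − c, so c ≥ 121 − 81 = 40.

40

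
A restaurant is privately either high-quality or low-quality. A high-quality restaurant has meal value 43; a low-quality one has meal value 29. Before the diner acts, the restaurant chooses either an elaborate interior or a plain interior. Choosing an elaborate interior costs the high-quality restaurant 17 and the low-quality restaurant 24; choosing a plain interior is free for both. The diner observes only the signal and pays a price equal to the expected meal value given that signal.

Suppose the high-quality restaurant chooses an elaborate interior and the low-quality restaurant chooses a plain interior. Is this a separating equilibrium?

No

If types separate, elaborate interior earns payment 43 and plain interior earns 29.
High-quality: elaborate interior gives 43 − 17 = 26; plain interior gives 29 − 0 = 29. Would deviate. ✗
Low-quality: plain interior gives 29 − 0 = 29; elaborate interior gives 43 − 24 = 19. No deviation. ✓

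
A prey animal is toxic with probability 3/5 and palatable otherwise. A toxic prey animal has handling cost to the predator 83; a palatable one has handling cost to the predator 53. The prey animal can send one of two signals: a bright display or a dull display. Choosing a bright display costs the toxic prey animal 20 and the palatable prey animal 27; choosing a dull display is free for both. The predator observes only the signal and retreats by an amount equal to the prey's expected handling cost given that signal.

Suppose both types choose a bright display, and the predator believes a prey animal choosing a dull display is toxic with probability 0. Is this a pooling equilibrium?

At the pooled signal (bright display) the predator holds the prior 3/5 and pays 3/5·83 + 2/5·53 = 71. Off-path (dull display) belief 0 gives 0·83 + 1·53 = 53.
Toxic: bright display gives 71 − 20 = 51; dull display gives 53 − 0 = 53. Deviates. ✗
Palatable: bright display gives 71 − 27 = 44; dull display gives 53 − 0 = 53. Deviates. ✗

No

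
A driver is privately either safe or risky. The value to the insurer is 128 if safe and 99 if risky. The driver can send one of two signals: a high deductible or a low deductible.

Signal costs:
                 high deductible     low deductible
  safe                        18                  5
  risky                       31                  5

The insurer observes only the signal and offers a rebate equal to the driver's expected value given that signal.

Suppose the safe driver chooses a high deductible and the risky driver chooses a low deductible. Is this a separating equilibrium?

No

Under separation the insurer infers type exactly: high deductible → safe (pays 128), low deductible → risky (pays 99).
Safe: high deductible gives 128 − 18 = 110; low deductible gives 99 − 5 = 94. No deviation. ✓
Risky: low deductible gives 99 − 5 = 94; high deductible gives 128 − 31 = 97. Would deviate. ✗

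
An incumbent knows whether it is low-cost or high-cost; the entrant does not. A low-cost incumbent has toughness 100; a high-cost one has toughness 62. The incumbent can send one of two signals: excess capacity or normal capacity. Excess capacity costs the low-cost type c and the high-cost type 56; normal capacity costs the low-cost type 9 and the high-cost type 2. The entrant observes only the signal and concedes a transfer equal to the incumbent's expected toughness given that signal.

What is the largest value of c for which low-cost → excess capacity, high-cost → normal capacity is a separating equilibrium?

Under separation: excess capacity → low-cost (pays 100); normal capacity → high-cost (pays 62).
High-cost: 62 − 2 = 60 ≥ 100 − 56 = 44. Holds regardless of c. ✓
Low-cost: 100 − c ≥ 62 − 9, so c ≤ 100 − 53 = 47.

47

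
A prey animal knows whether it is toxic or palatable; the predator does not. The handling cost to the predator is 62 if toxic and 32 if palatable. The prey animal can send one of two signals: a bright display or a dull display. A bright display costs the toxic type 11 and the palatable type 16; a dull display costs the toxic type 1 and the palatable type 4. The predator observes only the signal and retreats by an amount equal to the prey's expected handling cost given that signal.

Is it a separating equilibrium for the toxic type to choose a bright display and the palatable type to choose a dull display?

Under separation the predator infers type exactly: bright display → toxic (pays 62), dull display → palatable (pays 32).
Toxic: bright display gives 62 − 11 = 51; dull display gives 32 − 1 = 31. No deviation. ✓
Palatable: dull display gives 32 − 4 = 28; bright display gives 62 − 16 = 46. Would deviate. ✗

No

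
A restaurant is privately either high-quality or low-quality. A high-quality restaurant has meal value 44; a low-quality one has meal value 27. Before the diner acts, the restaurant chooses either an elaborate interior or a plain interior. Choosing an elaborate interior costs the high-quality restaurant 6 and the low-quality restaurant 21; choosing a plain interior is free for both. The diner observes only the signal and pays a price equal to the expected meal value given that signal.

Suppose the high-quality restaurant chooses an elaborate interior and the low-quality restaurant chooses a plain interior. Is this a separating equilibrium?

Under separation the diner infers type exactly: elaborate interior → high-quality (pays 44), plain interior → low-quality (pays 27).
High-quality: elaborate interior gives 44 − 6 = 38; plain interior gives 27 − 0 = 27. No deviation. ✓
Low-quality: plain interior gives 27 − 0 = 27; elaborate interior gives 44 − 21 = 23. No deviation. ✓
Neither type gains from mimicking the other.

Yes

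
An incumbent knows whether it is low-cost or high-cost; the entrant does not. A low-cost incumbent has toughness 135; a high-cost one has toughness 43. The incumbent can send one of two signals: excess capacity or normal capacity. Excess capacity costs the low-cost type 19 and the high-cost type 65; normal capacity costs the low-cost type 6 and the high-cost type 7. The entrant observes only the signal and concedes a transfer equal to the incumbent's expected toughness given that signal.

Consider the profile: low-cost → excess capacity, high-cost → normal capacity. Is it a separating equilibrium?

If types separate, excess capacity earns payment 135 and normal capacity earns 43.
Low-cost: excess capacity gives 135 − 19 = 116; normal capacity gives 43 − 6 = 37. No deviation. ✓
High-cost: normal capacity gives 43 − 7 = 36; excess capacity gives 135 − 65 = 70. Would deviate. ✗

No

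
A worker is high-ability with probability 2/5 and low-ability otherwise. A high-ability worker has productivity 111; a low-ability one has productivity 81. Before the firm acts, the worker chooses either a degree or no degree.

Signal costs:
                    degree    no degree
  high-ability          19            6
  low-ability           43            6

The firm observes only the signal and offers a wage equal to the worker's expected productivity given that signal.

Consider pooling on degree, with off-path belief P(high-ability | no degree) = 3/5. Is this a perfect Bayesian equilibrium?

At the pooled signal (degree) the firm holds the prior 2/5 and pays 2/5·111 + 3/5·81 = 93. Off-path (no degree) belief 3/5 gives 3/5·111 + 2/5·81 = 99.
High-ability: degree gives 93 − 19 = 74; no degree gives 99 − 6 = 93. Deviates. ✗
Low-ability: degree gives 93 − 43 = 50; no degree gives 99 − 6 = 93. Deviates. ✗

No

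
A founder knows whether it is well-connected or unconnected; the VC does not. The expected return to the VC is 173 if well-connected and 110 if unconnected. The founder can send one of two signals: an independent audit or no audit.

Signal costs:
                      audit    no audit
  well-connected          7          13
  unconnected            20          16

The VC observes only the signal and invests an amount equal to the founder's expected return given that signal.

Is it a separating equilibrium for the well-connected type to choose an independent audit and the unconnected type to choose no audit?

No

If types separate, audit earns payment 173 and no audit earns 110.
Well-connected: audit gives 173 − 7 = 166; no audit gives 110 − 13 = 97. No deviation. ✓
Unconnected: no audit gives 110 − 16 = 94; audit gives 173 − 20 = 153. Would deviate. ✗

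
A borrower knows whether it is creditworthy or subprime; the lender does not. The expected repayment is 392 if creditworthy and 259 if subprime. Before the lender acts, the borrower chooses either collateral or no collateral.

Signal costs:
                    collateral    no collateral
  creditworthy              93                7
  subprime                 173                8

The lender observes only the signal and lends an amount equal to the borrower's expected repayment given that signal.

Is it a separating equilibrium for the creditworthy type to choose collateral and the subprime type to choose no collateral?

Under separation the lender infers type exactly: collateral → creditworthy (pays 392), no collateral → subprime (pays 259).
Creditworthy: collateral gives 392 − 93 = 299; no collateral gives 259 − 7 = 252. No deviation. ✓
Subprime: no collateral gives 259 − 8 = 251; collateral gives 392 − 173 = 219. No deviation. ✓
Neither type gains from mimicking the other.

Yes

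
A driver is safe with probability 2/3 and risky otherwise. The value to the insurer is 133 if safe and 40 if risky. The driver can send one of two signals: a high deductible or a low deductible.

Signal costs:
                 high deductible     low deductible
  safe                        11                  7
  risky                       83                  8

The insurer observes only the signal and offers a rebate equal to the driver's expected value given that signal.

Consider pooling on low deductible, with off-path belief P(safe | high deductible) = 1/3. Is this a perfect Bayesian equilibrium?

Yes

At the pooled signal (low deductible) the insurer holds the prior 2/3 and pays 2/3·133 + 1/3·40 = 102. Off-path (high deductible) belief 1/3 gives 1/3·133 + 2/3·40 = 71.
Safe: low deductible gives 102 − 7 = 95; high deductible gives 71 − 11 = 60. Stays. ✓
Risky: low deductible gives 102 − 8 = 94; high deductible gives 71 − 83 = -12. Stays. ✓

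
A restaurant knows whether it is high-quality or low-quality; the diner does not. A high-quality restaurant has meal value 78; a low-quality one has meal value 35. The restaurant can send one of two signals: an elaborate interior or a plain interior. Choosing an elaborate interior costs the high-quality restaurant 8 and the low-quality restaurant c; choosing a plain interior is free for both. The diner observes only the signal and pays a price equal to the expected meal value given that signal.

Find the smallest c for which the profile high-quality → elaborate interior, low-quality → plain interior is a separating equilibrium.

Under separation: elaborate interior → high-quality (pays 78); plain interior → low-quality (pays 35).
High-quality: 78 − 8 = 70 ≥ 35 − 0 = 35. Holds regardless of c. ✓
Low-quality: 35 − 0 ≥ 78 − c, so c ≥ 78 − 35 = 43.

43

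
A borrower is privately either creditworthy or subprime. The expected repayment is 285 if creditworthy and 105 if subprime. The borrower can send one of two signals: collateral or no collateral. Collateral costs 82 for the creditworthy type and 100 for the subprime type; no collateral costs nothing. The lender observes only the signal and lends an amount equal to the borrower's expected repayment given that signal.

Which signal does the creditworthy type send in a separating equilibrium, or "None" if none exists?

None

Try creditworthy → collateral, subprime → no collateral:
  Under separation the lender infers type exactly: collateral → creditworthy (pays 285), no collateral → subprime (pays 105).
  Creditworthy: collateral gives 285 − 82 = 203; no collateral gives 105 − 0 = 105. No deviation. ✓
  Subprime: no collateral gives 105 − 0 = 105; collateral gives 285 − 100 = 185. Would deviate. ✗
Try creditworthy → no collateral, subprime → collateral:
  Under separation the lender infers type exactly: no collateral → creditworthy (pays 285), collateral → subprime (pays 105).
  Creditworthy: no collateral gives 285 − 0 = 285; collateral gives 105 − 82 = 23. No deviation. ✓
  Subprime: collateral gives 105 − 100 = 5; no collateral gives 285 − 0 = 285. Would deviate. ✗
Neither assignment is incentive-compatible.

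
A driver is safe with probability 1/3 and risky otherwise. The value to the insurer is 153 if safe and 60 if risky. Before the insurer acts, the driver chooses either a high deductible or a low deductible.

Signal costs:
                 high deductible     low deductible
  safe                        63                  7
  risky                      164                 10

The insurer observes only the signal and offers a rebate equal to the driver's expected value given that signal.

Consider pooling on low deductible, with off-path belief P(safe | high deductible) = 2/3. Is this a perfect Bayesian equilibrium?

At the pooled signal (low deductible) the insurer holds the prior 1/3 and pays 1/3·153 + 2/3·60 = 91. Off-path (high deductible) belief 2/3 gives 2/3·153 + 1/3·60 = 122.
Safe: low deductible gives 91 − 7 = 84; high deductible gives 122 − 63 = 59. Stays. ✓
Risky: low deductible gives 91 − 10 = 81; high deductible gives 122 − 164 = -42. Stays. ✓

Yes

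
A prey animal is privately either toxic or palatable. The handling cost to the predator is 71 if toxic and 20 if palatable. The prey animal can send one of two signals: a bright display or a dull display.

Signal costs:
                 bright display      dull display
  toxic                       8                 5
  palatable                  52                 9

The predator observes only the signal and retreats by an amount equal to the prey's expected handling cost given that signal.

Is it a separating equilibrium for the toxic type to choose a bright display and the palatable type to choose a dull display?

No

Under separation the predator infers type exactly: bright display → toxic (pays 71), dull display → palatable (pays 20).
Toxic: bright display gives 71 − 8 = 63; dull display gives 20 − 5 = 15. No deviation. ✓
Palatable: dull display gives 20 − 9 = 11; bright display gives 71 − 52 = 19. Would deviate. ✗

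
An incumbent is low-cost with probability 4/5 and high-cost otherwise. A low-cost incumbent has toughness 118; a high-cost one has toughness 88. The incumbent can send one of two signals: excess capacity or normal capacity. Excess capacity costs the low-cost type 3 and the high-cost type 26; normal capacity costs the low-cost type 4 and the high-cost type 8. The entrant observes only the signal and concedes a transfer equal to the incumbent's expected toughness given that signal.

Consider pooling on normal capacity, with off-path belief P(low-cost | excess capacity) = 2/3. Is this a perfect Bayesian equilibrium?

At the pooled signal (normal capacity) the entrant holds the prior 4/5 and pays 4/5·118 + 1/5·88 = 112. Off-path (excess capacity) belief 2/3 gives 2/3·118 + 1/3·88 = 108.
Low-cost: normal capacity gives 112 − 4 = 108; excess capacity gives 108 − 3 = 105. Stays. ✓
High-cost: normal capacity gives 112 − 8 = 104; excess capacity gives 108 − 26 = 82. Stays. ✓

Yes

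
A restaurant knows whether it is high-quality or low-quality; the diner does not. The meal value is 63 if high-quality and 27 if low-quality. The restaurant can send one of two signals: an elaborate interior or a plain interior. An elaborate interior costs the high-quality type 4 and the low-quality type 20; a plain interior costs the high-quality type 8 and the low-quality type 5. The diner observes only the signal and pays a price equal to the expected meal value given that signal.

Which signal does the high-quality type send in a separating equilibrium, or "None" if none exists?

Try high-quality → elaborate interior, low-quality → plain interior:
  If types separate, elaborate interior earns payment 63 and plain interior earns 27.
  High-quality: elaborate interior gives 63 − 4 = 59; plain interior gives 27 − 8 = 19. No deviation. ✓
  Low-quality: plain interior gives 27 − 5 = 22; elaborate interior gives 63 − 20 = 43. Would deviate. ✗
Try high-quality → plain interior, low-quality → elaborate interior:
  If types separate, plain interior earns payment 63 and elaborate interior earns 27.
  High-quality: plain interior gives 63 − 8 = 55; elaborate interior gives 27 − 4 = 23. No deviation. ✓
  Low-quality: elaborate interior gives 27 − 20 = 7; plain interior gives 63 − 5 = 58. Would deviate. ✗
Neither assignment is incentive-compatible.

None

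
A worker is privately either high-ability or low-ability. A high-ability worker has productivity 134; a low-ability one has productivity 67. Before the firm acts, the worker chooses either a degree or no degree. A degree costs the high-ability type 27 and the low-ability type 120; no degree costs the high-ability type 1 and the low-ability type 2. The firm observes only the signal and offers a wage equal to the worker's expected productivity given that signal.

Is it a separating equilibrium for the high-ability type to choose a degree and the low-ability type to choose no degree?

If types separate, degree earns payment 134 and no degree earns 67.
High-ability: degree gives 134 − 27 = 107; no degree gives 67 − 1 = 66. No deviation. ✓
Low-ability: no degree gives 67 − 2 = 65; degree gives 134 − 120 = 14. No deviation. ✓
Neither type gains from mimicking the other.

Yes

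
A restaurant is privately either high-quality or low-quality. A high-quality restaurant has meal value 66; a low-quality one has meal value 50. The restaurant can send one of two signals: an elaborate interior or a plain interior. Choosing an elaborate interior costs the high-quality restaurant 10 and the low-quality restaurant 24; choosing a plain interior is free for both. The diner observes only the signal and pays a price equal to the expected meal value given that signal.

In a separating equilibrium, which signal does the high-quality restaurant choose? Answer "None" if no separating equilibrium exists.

Try high-quality → elaborate interior, low-quality → plain interior:
  If types separate, elaborate interior earns payment 66 and plain interior earns 50.
  High-quality: elaborate interior gives 66 − 10 = 56; plain interior gives 50 − 0 = 50. No deviation. ✓
  Low-quality: plain interior gives 50 − 0 = 50; elaborate interior gives 66 − 24 = 42. No deviation. ✓
Both hold — the high-quality type sends elaborate interior.

elaborate interior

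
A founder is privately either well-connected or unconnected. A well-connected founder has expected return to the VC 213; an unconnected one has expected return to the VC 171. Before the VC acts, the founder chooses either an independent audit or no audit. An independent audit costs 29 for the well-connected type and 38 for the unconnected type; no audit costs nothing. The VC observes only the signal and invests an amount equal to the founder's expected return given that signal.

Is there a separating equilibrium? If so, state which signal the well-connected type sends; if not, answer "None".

None

Try well-connected → audit, unconnected → no audit:
  Under separation the VC infers type exactly: audit → well-connected (pays 213), no audit → unconnected (pays 171).
  Well-connected: audit gives 213 − 29 = 184; no audit gives 171 − 0 = 171. No deviation. ✓
  Unconnected: no audit gives 171 − 0 = 171; audit gives 213 − 38 = 175. Would deviate. ✗
Try well-connected → no audit, unconnected → audit:
  Under separation the VC infers type exactly: no audit → well-connected (pays 213), audit → unconnected (pays 171).
  Well-connected: no audit gives 213 − 0 = 213; audit gives 171 − 29 = 142. No deviation. ✓
  Unconnected: audit gives 171 − 38 = 133; no audit gives 213 − 0 = 213. Would deviate. ✗
Neither assignment is incentive-compatible.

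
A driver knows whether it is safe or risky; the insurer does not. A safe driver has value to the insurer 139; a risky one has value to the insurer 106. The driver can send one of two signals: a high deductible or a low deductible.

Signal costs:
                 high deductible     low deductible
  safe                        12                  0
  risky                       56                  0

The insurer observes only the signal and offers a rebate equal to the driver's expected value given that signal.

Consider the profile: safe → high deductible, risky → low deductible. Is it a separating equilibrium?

If types separate, high deductible earns payment 139 and low deductible earns 106.
Safe: high deductible gives 139 − 12 = 127; low deductible gives 106 − 0 = 106. No deviation. ✓
Risky: low deductible gives 106 − 0 = 106; high deductible gives 139 − 56 = 83. No deviation. ✓
Neither type gains from mimicking the other.

Yes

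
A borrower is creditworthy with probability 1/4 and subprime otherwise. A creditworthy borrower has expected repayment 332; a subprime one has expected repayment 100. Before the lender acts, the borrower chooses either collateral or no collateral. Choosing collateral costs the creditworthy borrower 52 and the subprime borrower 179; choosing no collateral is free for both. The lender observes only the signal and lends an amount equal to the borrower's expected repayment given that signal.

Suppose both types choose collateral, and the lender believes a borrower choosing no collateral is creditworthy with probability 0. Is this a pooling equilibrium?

No

At the pooled signal (collateral) the lender holds the prior 1/4 and pays 1/4·332 + 3/4·100 = 158. Off-path (no collateral) belief 0 gives 0·332 + 1·100 = 100.
Creditworthy: collateral gives 158 − 52 = 106; no collateral gives 100 − 0 = 100. Stays. ✓
Subprime: collateral gives 158 − 179 = -21; no collateral gives 100 − 0 = 100. Deviates. ✗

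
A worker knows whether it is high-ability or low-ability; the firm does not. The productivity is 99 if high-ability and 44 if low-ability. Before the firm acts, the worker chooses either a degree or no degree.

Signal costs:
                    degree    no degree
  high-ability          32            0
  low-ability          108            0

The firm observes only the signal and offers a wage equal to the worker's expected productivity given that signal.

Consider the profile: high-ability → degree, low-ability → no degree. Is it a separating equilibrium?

Yes

If types separate, degree earns payment 99 and no degree earns 44.
High-ability: degree gives 99 − 32 = 67; no degree gives 44 − 0 = 44. No deviation. ✓
Low-ability: no degree gives 44 − 0 = 44; degree gives 99 − 108 = -9. No deviation. ✓
Neither type gains from mimicking the other.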